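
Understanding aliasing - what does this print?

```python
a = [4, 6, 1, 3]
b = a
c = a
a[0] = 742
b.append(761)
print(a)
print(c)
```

Key concept: multiple aliases.
Step by step:
`a = [4, 6, 1, 3]` → a = [4, 6, 1, 3]
`b = a` → b = [4, 6, 1, 3] (same object as a)
`c = a` → c = [4, 6, 1, 3] (same object as a, b)
`a[0] = 742` → a = [742, 6, 1, 3] (same object as b, c); b = [742, 6, 1, 3] (same object as a, c); c = [742, 6, 1, 3] (same object as a, b)
`b.append(761)` → a = [742, 6, 1, 3, 761] (same object as b, c); b = [742, 6, 1, 3, 761] (same object as a, c); c = [742, 6, 1, 3, 761] (same object as a, b)
`print(a)` → prints [742, 6, 1, 3, 761]
`print(c)` → prints [742, 6, 1, 3, 761]

Answer:
[742, 6, 1, 3, 761]
[742, 6, 1, 3, 761]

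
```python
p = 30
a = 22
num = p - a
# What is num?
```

Trace:
`p = 30` → p = 30
`a = 22` → a = 22
`num = p - a` → num = 8
So num = 8

Answer: 8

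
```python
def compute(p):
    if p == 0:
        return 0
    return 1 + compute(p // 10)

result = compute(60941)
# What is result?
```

Count of digits of 60941: 5

Answer: 5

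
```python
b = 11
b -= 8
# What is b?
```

Trace:
`b = 11` → b = 11
`b -= 8` → b = 3
So b = 3

Answer: 3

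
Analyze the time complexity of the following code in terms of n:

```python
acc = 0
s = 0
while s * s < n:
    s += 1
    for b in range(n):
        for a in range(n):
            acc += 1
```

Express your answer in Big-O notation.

Each loop level contributes: √n × n × n. Multiplying the contributions gives O(n^2√n).

Answer: O(n^2√n)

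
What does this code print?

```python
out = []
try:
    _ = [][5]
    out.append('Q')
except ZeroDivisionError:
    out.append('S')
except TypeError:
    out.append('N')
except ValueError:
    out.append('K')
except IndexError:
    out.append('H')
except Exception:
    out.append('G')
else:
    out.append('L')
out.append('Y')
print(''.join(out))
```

Execution trace: 'H' (except IndexError) → 'Y' (after the try/except). Output: HY

Answer: HY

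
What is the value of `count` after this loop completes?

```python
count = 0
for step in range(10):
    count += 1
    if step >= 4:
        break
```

Loop breaks when step reaches 4, count is 5
`count` takes the values: 0 → 1 → 2 → 3 → 4 → 5

Answer: 5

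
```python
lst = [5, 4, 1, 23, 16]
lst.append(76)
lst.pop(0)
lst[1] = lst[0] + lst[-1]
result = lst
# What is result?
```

Trace:
`lst = [5, 4, 1, 23, 16]` → lst = [5, 4, 1, 23, 16]
`lst.append(76)` → lst = [5, 4, 1, 23, 16, 76]
`lst.pop(0)` → lst = [4, 1, 23, 16, 76]
`lst[1] = lst[0] + lst[-1]` → lst = [4, 80, 23, 16, 76]
`result = lst` → result = [4, 80, 23, 16, 76]
So result = [4, 80, 23, 16, 76]

Answer: [4, 80, 23, 16, 76]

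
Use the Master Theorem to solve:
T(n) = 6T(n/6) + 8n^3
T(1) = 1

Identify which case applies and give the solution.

a=6, b=6, f(n)=8n^3. log_6(6) = 1. Since c=3 > 1 and the regularity condition holds (6(n/6)^3 = (6/6^3)n^3 with 6/6^3 < 1), Case 3 applies: T(n) = Θ(f(n)) = O(n^3).

Answer: O(n^3) - Case 3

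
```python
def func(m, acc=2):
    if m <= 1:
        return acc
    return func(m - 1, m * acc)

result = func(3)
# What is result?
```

Accumulator trace (n, acc): (3, 2) -> (2, 6) -> (1, 12) -> return 12

Answer: 12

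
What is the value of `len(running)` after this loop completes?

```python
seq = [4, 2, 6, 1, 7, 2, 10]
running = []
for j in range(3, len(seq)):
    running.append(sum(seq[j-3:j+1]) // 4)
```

Number of 4-element averages
`running` takes the values: [] → [3] → [3, 4] → [3, 4, 4] → [3, 4, 4, 5]
So `len(running)` = 4

Answer: 4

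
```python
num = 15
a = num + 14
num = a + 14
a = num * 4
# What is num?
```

Trace:
`num = 15` → num = 15
`a = num + 14` → a = 29
`num = a + 14` → num = 43
`a = num * 4` → a = 172
So num = 43

Answer: 43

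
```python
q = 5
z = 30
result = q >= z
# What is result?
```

Trace:
`q = 5` → q = 5
`z = 30` → z = 30
`result = q >= z` → result = False
So result = False

Answer: False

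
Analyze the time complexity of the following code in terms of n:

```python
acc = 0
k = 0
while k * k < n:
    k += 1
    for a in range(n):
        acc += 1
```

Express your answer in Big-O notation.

Each loop level contributes: √n × n. Multiplying the contributions gives O(n√n).

Answer: O(n√n)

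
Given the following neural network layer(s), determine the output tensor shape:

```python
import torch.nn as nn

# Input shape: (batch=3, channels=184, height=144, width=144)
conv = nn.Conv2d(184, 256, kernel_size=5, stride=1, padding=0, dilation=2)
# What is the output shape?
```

Input: (3, 184, 144, 144) -> Output: (3, 256, 136, 136)

Answer: (3, 256, 136, 136)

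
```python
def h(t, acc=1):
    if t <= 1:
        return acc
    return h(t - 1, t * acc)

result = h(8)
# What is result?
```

Accumulator trace (n, acc): (8, 1) -> (7, 8) -> (6, 56) -> (5, 336) -> (4, 1680) -> (3, 6720) -> (2, 20160) -> (1, 40320) -> return 40320

Answer: 40320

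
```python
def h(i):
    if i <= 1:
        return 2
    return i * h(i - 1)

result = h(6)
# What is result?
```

h(6) = 6 * 5 * 4 * 3 * 2 * 2 = 1440

Answer: 1440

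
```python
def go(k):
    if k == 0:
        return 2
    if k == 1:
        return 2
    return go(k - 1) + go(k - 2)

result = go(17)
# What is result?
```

Build up from base cases: go(0)=2, go(1)=2, go(2)=4, go(3)=6, go(4)=10, go(5)=16, go(6)=26, ..., go(17)=5168

Answer: 5168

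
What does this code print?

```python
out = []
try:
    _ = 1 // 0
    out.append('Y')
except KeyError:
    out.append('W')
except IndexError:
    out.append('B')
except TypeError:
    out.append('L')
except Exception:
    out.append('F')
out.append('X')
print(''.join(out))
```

Execution trace: 'F' (except Exception) → 'X' (after the try/except). Output: FX

Answer: FX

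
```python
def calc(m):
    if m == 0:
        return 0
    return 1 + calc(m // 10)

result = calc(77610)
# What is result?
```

Count of digits of 77610: 5

Answer: 5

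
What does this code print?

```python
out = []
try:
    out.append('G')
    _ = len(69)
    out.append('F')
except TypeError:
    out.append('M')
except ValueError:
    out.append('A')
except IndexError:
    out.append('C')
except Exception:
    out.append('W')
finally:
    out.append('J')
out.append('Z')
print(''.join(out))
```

Execution trace: 'G' (try body) → 'M' (except TypeError) → 'J' (finally) → 'Z' (after the try/except). Output: GMJZ

Answer: GMJZ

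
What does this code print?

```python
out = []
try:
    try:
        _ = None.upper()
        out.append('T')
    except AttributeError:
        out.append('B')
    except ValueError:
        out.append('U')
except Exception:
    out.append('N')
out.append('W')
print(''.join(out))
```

Execution trace: 'B' (inner except AttributeError) → 'W' (after the try/except). Output: BW

Answer: BW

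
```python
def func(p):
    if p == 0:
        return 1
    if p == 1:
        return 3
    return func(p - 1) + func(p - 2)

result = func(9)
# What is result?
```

Build up from base cases: func(0)=1, func(1)=3, func(2)=4, func(3)=7, func(4)=11, func(5)=18, func(6)=29, ..., func(9)=123

Answer: 123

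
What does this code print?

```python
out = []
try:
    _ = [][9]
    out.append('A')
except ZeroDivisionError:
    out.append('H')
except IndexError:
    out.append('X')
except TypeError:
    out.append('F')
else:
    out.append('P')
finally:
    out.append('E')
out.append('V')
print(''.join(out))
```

Execution trace: 'X' (except IndexError) → 'E' (finally) → 'V' (after the try/except). Output: XEV

Answer: XEV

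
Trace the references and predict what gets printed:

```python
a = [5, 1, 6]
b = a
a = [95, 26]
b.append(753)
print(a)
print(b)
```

Key concept: rebinding vs mutation: a is rebound to a new list, b still points at the original.
Step by step:
`a = [5, 1, 6]` → a = [5, 1, 6]
`b = a` → b = [5, 1, 6] (same object as a)
`a = [95, 26]` → a = [95, 26]
`b.append(753)` → b = [5, 1, 6, 753]
`print(a)` → prints [95, 26]
`print(b)` → prints [5, 1, 6, 753]

Answer:
[95, 26]
[5, 1, 6, 753]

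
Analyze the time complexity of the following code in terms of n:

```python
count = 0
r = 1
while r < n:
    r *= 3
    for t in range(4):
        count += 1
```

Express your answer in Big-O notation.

Each loop level contributes: log n × 1. Multiplying the contributions gives O(log n).

Answer: O(log n)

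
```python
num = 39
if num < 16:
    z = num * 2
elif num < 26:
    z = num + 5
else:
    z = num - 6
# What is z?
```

Trace:
`num = 39` → num = 39
`if num < 16: ...` → num < 16 is False, num < 26 is False, take else branch → z = 33
So z = 33

Answer: 33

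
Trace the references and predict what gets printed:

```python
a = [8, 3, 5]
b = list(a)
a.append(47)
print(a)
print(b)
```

Key concept: list() constructor creates copy.
Step by step:
`a = [8, 3, 5]` → a = [8, 3, 5]
`b = list(a)` → b = [8, 3, 5]
`a.append(47)` → a = [8, 3, 5, 47]
`print(a)` → prints [8, 3, 5, 47]
`print(b)` → prints [8, 3, 5]

Answer:
[8, 3, 5, 47]
[8, 3, 5]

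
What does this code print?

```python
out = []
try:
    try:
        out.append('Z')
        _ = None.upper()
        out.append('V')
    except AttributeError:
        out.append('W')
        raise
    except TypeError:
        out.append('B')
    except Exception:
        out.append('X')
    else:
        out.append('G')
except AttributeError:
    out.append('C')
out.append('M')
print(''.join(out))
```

Execution trace: 'Z' (inner try body) → 'W' (inner except AttributeError) → 'C' (outer except AttributeError) → 'M' (after the try/except). Output: ZWCM

Answer: ZWCM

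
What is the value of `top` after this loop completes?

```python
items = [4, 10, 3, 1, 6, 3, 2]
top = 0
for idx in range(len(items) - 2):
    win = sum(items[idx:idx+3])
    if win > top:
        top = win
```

Max sum of 3-element window in [4, 10, 3, 1, 6, 3, 2]
`top` takes the values: 0 → 17

Answer: 17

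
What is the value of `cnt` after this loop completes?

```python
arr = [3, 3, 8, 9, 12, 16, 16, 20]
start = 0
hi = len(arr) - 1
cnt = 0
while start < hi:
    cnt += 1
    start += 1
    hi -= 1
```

Iterations until pointers meet (list length 8)
`cnt` takes the values: 0 → 1 → 2 → 3 → 4

Answer: 4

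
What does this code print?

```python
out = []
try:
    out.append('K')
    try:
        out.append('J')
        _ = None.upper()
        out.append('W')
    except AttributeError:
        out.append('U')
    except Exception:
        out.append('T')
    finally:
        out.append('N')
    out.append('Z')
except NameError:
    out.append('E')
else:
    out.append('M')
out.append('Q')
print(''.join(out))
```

Execution trace: 'K' (try body) → 'J' (inner try body) → 'U' (inner except AttributeError) → 'N' (inner finally) → 'Z' (try body, no exception) → 'M' (else) → 'Q' (after the try/except). Output: KJUNZMQ

Answer: KJUNZMQ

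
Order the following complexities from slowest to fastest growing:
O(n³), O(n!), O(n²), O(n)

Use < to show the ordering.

Ordered by growth rate: O(n) < O(n²) < O(n³) < O(n!)

Answer: O(n) < O(n²) < O(n³) < O(n!)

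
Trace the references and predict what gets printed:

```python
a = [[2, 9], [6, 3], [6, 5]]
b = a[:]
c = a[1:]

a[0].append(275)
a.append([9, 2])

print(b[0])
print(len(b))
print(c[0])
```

Key concept: slice with nested mutation.
Step by step:
`a = [[2, 9], [6, 3], [6, 5]]` → a = [[2, 9], [6, 3], [6, 5]]
`b = a[:]` → b = [[2, 9], [6, 3], [6, 5]]
`c = a[1:]` → c = [[6, 3], [6, 5]]
`a[0].append(275)` → a = [[2, 9, 275], [6, 3], [6, 5]]; b = [[2, 9, 275], [6, 3], [6, 5]]
`a.append([9, 2])` → a = [[2, 9, 275], [6, 3], [6, 5], [9, 2]]
`print(b[0])` → prints [2, 9, 275]
`print(len(b))` → prints 3
`print(c[0])` → prints [6, 3]

Answer:
[2, 9, 275]
3
[6, 3]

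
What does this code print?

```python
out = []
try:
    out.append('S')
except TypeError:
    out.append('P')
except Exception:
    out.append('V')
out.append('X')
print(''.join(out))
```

Execution trace: 'S' (try body, no exception) → 'X' (after the try/except). Output: SX

Answer: SX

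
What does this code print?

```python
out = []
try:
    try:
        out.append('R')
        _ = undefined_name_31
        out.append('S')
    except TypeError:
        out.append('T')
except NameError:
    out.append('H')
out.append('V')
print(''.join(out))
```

Execution trace: 'R' (try body) → 'H' (outer except NameError) → 'V' (after the try/except). Output: RHV

Answer: RHV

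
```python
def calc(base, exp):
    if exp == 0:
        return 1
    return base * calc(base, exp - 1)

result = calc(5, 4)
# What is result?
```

calc(5, 4) = 5 * 5 * 5 * 5 = 625

Answer: 625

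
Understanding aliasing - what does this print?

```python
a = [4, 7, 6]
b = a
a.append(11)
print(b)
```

Key concept: basic list aliasing.
Step by step:
`a = [4, 7, 6]` → a = [4, 7, 6]
`b = a` → b = [4, 7, 6] (same object as a)
`a.append(11)` → a = [4, 7, 6, 11] (same object as b); b = [4, 7, 6, 11] (same object as a)
`print(b)` → prints [4, 7, 6, 11]

Answer: [4, 7, 6, 11]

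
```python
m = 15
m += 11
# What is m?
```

Trace:
`m = 15` → m = 15
`m += 11` → m = 26
So m = 26

Answer: 26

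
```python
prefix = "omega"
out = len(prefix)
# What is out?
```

Trace:
`prefix = "omega"` → prefix = 'omega'
`out = len(prefix)` → out = 5
So out = 5

Answer: 5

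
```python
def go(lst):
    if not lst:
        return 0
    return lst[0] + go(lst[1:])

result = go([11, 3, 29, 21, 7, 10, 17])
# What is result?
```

11 + 3 + 29 + 21 + 7 + 10 + 17 + 0 = 98

Answer: 98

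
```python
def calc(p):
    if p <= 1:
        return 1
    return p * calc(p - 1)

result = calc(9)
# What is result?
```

calc(9) = 9 * 8 * 7 * 6 * 5 * 4 * 3 * 2 * 1 = 362880

Answer: 362880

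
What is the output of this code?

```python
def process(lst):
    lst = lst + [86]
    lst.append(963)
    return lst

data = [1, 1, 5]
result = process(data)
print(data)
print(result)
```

Key concept: rebinding parameter vs mutation.
Step by step:
`data = [1, 1, 5]` → data = [1, 1, 5]
`result = process(data)` → result = [1, 1, 5, 86, 963]
`print(data)` → prints [1, 1, 5]
`print(result)` → prints [1, 1, 5, 86, 963]

Answer:
[1, 1, 5]
[1, 1, 5, 86, 963]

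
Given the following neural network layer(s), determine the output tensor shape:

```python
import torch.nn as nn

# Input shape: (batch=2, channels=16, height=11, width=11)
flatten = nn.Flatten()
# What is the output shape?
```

Input: (2, 16, 11, 11) -> Output: (2, 1936)

Answer: (2, 1936)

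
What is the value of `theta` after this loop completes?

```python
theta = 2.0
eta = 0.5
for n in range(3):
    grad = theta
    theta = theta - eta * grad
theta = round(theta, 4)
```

Gradient descent: w = 2.0 * (1 - 0.5)^3
`theta` takes the values: 2.0 → 1.0 → 0.5 → 0.25

Answer: 0.25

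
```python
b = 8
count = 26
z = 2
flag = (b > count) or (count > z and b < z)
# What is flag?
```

Trace:
`b = 8` → b = 8
`count = 26` → count = 26
`z = 2` → z = 2
`flag = (b > count) or (count > z and b < z)` → flag = False
So flag = False

Answer: False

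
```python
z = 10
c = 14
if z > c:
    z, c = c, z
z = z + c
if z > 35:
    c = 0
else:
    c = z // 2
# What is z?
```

Trace:
`z = 10` → z = 10
`c = 14` → c = 14
`if z > c: ...` → z > c is False → no variable changes
`z = z + c` → z = 24
`if z > 35: ...` → z > 35 is False, take else branch → c = 12
So z = 24

Answer: 24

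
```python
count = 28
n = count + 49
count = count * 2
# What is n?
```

Trace:
`count = 28` → count = 28
`n = count + 49` → n = 77
`count = count * 2` → count = 56
So n = 77

Answer: 77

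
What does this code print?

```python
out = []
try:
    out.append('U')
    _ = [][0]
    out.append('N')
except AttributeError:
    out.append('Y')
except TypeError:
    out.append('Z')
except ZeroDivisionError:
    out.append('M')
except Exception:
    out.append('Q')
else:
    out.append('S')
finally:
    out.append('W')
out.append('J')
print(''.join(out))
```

Execution trace: 'U' (try body) → 'Q' (except Exception) → 'W' (finally) → 'J' (after the try/except). Output: UQWJ

Answer: UQWJ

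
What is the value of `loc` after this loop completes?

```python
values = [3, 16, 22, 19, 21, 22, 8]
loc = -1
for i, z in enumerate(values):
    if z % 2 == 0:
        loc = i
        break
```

First even number index in [3, 16, 22, 19, 21, 22, 8]
`loc` takes the values: -1 → 1

Answer: 1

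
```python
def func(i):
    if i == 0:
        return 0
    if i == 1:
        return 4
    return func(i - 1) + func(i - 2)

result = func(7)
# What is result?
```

Build up from base cases: func(0)=0, func(1)=4, func(2)=4, func(3)=8, func(4)=12, func(5)=20, func(6)=32, ..., func(7)=52

Answer: 52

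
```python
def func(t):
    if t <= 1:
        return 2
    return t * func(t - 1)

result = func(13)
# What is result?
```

func(13) = 13 * 12 * 11 * 10 * 9 * 8 * 7 * 6 * 5 * 4 * 3 * 2 * 2 = 12454041600

Answer: 12454041600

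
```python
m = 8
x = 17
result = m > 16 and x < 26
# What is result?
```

Trace:
`m = 8` → m = 8
`x = 17` → x = 17
`result = m > 16 and x < 26` → result = False
So result = False

Answer: False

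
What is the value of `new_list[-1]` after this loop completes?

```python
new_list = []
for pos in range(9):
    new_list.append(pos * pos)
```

Last element of squares 0 to 8
`new_list` takes the values: [] → [0] → [0, 1] → [0, 1, 4] → [0, 1, 4, 9] → [0, 1, 4, 9, 16] → [0, 1, 4, 9, 16, 25] → [0, 1, 4, 9, 16, 25, 36] → [0, 1, 4, 9, 16, 25, 36, 49] → [0, 1, 4, 9, 16, 25, 36, 49, 64]
So `new_list[-1]` = 64

Answer: 64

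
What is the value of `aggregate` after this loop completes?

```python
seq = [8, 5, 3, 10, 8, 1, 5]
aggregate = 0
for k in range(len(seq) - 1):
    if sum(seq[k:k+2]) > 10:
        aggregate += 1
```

Count windows with sum > 10
`aggregate` takes the values: 0 → 1 → 2 → 3

Answer: 3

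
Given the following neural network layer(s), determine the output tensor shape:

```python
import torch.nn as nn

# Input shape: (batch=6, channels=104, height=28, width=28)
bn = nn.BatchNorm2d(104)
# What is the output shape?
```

Input: (6, 104, 28, 28) -> Output: (6, 104, 28, 28)

Answer: (6, 104, 28, 28)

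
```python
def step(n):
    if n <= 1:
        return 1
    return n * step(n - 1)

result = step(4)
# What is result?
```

step(4) = 4 * 3 * 2 * 1 = 24

Answer: 24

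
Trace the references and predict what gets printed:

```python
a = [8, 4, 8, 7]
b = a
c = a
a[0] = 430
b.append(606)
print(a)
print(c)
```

Key concept: multiple aliases.
Step by step:
`a = [8, 4, 8, 7]` → a = [8, 4, 8, 7]
`b = a` → b = [8, 4, 8, 7] (same object as a)
`c = a` → c = [8, 4, 8, 7] (same object as a, b)
`a[0] = 430` → a = [430, 4, 8, 7] (same object as b, c); b = [430, 4, 8, 7] (same object as a, c); c = [430, 4, 8, 7] (same object as a, b)
`b.append(606)` → a = [430, 4, 8, 7, 606] (same object as b, c); b = [430, 4, 8, 7, 606] (same object as a, c); c = [430, 4, 8, 7, 606] (same object as a, b)
`print(a)` → prints [430, 4, 8, 7, 606]
`print(c)` → prints [430, 4, 8, 7, 606]

Answer:
[430, 4, 8, 7, 606]
[430, 4, 8, 7, 606]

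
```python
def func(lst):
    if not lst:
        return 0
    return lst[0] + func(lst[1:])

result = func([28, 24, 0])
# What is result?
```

28 + 24 + 0 + 0 = 52

Answer: 52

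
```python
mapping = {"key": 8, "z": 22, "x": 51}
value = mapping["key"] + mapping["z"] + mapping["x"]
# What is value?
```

Trace:
`mapping = {"key": 8, "z": 22, "x": 51}` → mapping = {'key': 8, 'z': 22, 'x': 51}
`value = mapping["key"] + mapping["z"] + mapping["x"]` → value = 81
So value = 81

Answer: 81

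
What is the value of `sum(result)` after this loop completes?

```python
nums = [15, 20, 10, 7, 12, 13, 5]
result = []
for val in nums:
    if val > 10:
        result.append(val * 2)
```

Sum of doubled values > 10
`result` takes the values: [] → [30] → [30, 40] → [30, 40, 24] → [30, 40, 24, 26]
So `sum(result)` = 120

Answer: 120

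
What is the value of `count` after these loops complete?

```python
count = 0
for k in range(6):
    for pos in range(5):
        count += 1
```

6 * 5 = 30
`count` takes the values: 0 → 1 → 2 → 3 → 4 → 5 → 6 → 7 → 8 → 9 → 10 → 11 → 12 → 13 → 14 → 15 → 16 → 17 → 18 → 19 → 20 → 21 → 22 → 23 → 24 → 25 → 26 → 27 → 28 → 29 → 30

Answer: 30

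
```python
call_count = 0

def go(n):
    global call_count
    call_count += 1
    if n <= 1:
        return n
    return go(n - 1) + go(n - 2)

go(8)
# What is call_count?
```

Calls(n) = 1 + Calls(n-1) + Calls(n-2); Calls(0)=Calls(1)=1. For n=8 this gives 67.

Answer: 67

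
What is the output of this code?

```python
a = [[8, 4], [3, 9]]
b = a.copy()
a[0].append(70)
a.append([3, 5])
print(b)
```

Key concept: shallow copy with nested lists.
Step by step:
`a = [[8, 4], [3, 9]]` → a = [[8, 4], [3, 9]]
`b = a.copy()` → b = [[8, 4], [3, 9]]
`a[0].append(70)` → a = [[8, 4, 70], [3, 9]]; b = [[8, 4, 70], [3, 9]]
`a.append([3, 5])` → a = [[8, 4, 70], [3, 9], [3, 5]]
`print(b)` → prints [[8, 4, 70], [3, 9]]

Answer: [[8, 4, 70], [3, 9]]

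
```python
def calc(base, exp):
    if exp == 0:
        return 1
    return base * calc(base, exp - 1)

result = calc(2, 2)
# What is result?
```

calc(2, 2) = 2 * 2 = 4

Answer: 4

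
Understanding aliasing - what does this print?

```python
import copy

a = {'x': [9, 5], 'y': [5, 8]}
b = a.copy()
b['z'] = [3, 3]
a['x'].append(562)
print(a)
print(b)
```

Key concept: shallow copy of dict with mutable values.
Step by step:
`a = {'x': [9, 5], 'y': [5, 8]}` → a = {'x': [9, 5], 'y': [5, 8]}
`b = a.copy()` → b = {'x': [9, 5], 'y': [5, 8]}
`b['z'] = [3, 3]` → b = {'x': [9, 5], 'y': [5, 8], 'z': [3, 3]}
`a['x'].append(562)` → a = {'x': [9, 5, 562], 'y': [5, 8]}; b = {'x': [9, 5, 562], 'y': [5, 8], 'z': [3, 3]}
`print(a)` → prints {'x': [9, 5, 562], 'y': [5, 8]}
`print(b)` → prints {'x': [9, 5, 562], 'y': [5, 8], 'z': [3, 3]}

Answer:
{'x': [9, 5, 562], 'y': [5, 8]}
{'x': [9, 5, 562], 'y': [5, 8], 'z': [3, 3]}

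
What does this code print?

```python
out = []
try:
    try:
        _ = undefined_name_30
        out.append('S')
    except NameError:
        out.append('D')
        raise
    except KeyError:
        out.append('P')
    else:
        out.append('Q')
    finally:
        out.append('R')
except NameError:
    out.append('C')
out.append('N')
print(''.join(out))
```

Execution trace: 'D' (inner except NameError) → 'R' (inner finally) → 'C' (outer except NameError) → 'N' (after the try/except). Output: DRCN

Answer: DRCN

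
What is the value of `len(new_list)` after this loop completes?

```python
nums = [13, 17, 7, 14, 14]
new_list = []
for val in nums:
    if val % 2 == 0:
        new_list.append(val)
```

Count even numbers in [13, 17, 7, 14, 14]
`new_list` takes the values: [] → [14] → [14, 14]
So `len(new_list)` = 2

Answer: 2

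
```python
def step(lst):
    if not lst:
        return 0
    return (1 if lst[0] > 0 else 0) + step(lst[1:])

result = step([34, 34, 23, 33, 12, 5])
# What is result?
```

Count of positive elements in [34, 34, 23, 33, 12, 5] = 6

Answer: 6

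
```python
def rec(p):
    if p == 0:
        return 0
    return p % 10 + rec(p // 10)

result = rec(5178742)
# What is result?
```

Sum of digits of 5178742: 2 + 4 + 7 + 8 + 7 + 1 + 5 = 34

Answer: 34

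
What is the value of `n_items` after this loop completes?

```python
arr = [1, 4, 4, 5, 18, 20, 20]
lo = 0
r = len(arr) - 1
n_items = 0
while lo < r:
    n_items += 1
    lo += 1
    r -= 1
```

Iterations until pointers meet (list length 7)
`n_items` takes the values: 0 → 1 → 2 → 3

Answer: 3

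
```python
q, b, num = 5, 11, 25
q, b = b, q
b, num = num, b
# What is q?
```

Trace:
`q, b, num = 5, 11, 25` → q = 5; b = 11; num = 25
`q, b = b, q` → q = 11; b = 5
`b, num = num, b` → b = 25; num = 5
So q = 11

Answer: 11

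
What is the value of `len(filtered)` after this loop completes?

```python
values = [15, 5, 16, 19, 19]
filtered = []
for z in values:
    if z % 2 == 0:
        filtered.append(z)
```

Count even numbers in [15, 5, 16, 19, 19]
`filtered` takes the values: [] → [16]
So `len(filtered)` = 1

Answer: 1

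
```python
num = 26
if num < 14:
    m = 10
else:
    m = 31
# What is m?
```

Trace:
`num = 26` → num = 26
`if num < 14: ...` → num < 14 is False, take else branch → m = 31
So m = 31

Answer: 31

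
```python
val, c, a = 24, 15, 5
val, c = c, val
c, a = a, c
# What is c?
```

Trace:
`val, c, a = 24, 15, 5` → val = 24; c = 15; a = 5
`val, c = c, val` → val = 15; c = 24
`c, a = a, c` → c = 5; a = 24
So c = 5

Answer: 5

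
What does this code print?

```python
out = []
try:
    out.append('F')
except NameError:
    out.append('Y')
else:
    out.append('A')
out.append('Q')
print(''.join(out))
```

Execution trace: 'F' (try body, no exception) → 'A' (else) → 'Q' (after the try/except). Output: FAQ

Answer: FAQ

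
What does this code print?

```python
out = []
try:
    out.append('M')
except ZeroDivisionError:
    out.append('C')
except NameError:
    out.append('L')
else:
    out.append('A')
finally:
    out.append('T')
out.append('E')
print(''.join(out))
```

Execution trace: 'M' (try body, no exception) → 'A' (else) → 'T' (finally) → 'E' (after the try/except). Output: MATE

Answer: MATE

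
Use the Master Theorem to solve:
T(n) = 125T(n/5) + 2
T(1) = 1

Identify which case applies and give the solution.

a=125, b=5, f(n)=2. log_5(125) = 3. Since c=0 < 3, Case 1 applies: T(n) = Θ(n^log_b(a)) = O(n^3).

Answer: O(n^3) - Case 1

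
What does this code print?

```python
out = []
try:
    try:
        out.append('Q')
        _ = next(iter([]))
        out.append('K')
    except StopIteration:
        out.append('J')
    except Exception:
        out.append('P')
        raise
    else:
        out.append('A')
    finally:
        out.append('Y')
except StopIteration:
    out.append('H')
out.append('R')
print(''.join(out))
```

Execution trace: 'Q' (try body) → 'J' (except StopIteration) → 'Y' (finally) → 'R' (after the try/except). Output: QJYR

Answer: QJYR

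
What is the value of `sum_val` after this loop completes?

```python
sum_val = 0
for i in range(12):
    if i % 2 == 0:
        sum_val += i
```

Sum of even numbers 0 to 11
`sum_val` takes the values: 0 → 2 → 6 → 12 → 20 → 30

Answer: 30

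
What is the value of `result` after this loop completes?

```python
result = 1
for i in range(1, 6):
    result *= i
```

5! = 120
`result` takes the values: 1 → 2 → 6 → 24 → 120

Answer: 120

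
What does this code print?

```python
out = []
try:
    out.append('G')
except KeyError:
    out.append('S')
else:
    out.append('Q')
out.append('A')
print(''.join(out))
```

Execution trace: 'G' (try body, no exception) → 'Q' (else) → 'A' (after the try/except). Output: GQA

Answer: GQA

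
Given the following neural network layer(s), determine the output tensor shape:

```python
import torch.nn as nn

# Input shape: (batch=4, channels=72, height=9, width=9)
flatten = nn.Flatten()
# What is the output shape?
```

Input: (4, 72, 9, 9) -> Output: (4, 5832)

Answer: (4, 5832)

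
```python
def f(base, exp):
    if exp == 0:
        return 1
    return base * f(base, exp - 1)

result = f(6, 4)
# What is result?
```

f(6, 4) = 6 * 6 * 6 * 6 = 1296

Answer: 1296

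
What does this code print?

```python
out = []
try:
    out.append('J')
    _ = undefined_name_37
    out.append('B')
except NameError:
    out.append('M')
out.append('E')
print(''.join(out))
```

Execution trace: 'J' (try body) → 'M' (except NameError) → 'E' (after the try/except). Output: JME

Answer: JME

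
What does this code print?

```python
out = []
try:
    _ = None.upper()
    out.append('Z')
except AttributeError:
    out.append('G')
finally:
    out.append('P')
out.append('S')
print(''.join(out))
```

Execution trace: 'G' (except AttributeError) → 'P' (finally) → 'S' (after the try/except). Output: GPS

Answer: GPS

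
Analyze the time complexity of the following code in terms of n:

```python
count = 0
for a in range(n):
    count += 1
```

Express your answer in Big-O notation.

Each loop level contributes: n. Multiplying the contributions gives O(n).

Answer: O(n)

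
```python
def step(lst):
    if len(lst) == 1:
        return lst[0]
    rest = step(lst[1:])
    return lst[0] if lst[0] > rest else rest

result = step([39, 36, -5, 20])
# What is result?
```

Recursive max over [39, 36, -5, 20] = 39

Answer: 39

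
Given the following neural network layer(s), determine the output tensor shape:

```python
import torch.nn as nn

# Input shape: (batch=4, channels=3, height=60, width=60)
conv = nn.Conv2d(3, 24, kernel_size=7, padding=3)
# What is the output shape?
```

Input: (4, 3, 60, 60) -> Output: (4, 24, 60, 60)

Answer: (4, 24, 60, 60)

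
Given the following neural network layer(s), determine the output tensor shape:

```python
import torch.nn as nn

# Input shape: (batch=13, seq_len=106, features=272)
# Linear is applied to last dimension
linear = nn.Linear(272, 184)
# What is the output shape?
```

Input: (13, 106, 272) -> Output: (13, 106, 184)

Answer: (13, 106, 184)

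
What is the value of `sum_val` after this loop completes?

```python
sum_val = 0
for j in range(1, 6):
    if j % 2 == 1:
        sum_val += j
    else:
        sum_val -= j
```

Add odd, subtract even
`sum_val` takes the values: 0 → 1 → -1 → 2 → -2 → 3

Answer: 3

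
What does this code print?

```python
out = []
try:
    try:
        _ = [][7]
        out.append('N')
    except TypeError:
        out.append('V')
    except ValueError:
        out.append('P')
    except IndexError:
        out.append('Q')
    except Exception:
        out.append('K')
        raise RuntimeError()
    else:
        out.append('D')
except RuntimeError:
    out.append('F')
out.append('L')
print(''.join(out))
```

Execution trace: 'Q' (inner except IndexError) → 'L' (after the try/except). Output: QL

Answer: QL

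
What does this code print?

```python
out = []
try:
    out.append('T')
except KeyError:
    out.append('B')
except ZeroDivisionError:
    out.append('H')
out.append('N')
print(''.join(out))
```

Execution trace: 'T' (try body, no exception) → 'N' (after the try/except). Output: TN

Answer: TN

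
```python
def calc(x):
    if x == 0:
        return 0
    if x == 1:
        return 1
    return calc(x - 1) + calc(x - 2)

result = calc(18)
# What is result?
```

Build up from base cases: calc(0)=0, calc(1)=1, calc(2)=1, calc(3)=2, calc(4)=3, calc(5)=5, calc(6)=8, ..., calc(18)=2584

Answer: 2584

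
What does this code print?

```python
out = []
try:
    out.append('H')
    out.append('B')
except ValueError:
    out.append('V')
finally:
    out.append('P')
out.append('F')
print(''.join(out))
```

Execution trace: 'H' (try body) → 'B' (try body, no exception) → 'P' (finally) → 'F' (after the try/except). Output: HBPF

Answer: HBPF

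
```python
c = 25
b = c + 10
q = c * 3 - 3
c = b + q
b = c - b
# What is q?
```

Trace:
`c = 25` → c = 25
`b = c + 10` → b = 35
`q = c * 3 - 3` → q = 72
`c = b + q` → c = 107
`b = c - b` → b = 72
So q = 72

Answer: 72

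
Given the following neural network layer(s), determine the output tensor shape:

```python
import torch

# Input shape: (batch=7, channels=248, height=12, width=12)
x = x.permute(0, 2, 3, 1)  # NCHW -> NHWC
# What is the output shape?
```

Input: (7, 248, 12, 12) -> Output: (7, 12, 12, 248)

Answer: (7, 12, 12, 248)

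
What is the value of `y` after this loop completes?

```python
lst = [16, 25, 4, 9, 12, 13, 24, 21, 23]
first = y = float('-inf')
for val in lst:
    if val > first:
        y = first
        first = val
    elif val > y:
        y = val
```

Second largest (with repeats) in [16, 25, 4, 9, 12, 13, 24, 21, 23]
`y` takes the values: -inf → 16 → 24

Answer: 24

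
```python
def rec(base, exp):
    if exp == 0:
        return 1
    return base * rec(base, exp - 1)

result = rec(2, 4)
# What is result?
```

rec(2, 4) = 2 * 2 * 2 * 2 = 16

Answer: 16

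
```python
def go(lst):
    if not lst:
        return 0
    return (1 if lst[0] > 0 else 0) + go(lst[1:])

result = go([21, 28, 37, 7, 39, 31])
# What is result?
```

Count of positive elements in [21, 28, 37, 7, 39, 31] = 6

Answer: 6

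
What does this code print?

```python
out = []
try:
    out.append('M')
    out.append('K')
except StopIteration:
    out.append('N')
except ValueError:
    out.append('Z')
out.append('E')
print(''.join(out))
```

Execution trace: 'M' (try body) → 'K' (try body, no exception) → 'E' (after the try/except). Output: MKE

Answer: MKE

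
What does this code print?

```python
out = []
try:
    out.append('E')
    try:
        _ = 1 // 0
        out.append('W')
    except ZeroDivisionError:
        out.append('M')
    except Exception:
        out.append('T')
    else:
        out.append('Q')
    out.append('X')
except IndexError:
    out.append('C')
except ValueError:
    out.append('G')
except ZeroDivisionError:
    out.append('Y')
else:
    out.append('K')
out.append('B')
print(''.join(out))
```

Execution trace: 'E' (try body) → 'M' (inner except ZeroDivisionError) → 'X' (try body, no exception) → 'K' (else) → 'B' (after the try/except). Output: EMXKB

Answer: EMXKB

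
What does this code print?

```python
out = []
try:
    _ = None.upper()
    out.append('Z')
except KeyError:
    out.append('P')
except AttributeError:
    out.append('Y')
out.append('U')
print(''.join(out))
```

Execution trace: 'Y' (except AttributeError) → 'U' (after the try/except). Output: YU

Answer: YU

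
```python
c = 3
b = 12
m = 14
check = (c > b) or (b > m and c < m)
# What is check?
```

Trace:
`c = 3` → c = 3
`b = 12` → b = 12
`m = 14` → m = 14
`check = (c > b) or (b > m and c < m)` → check = False
So check = False

Answer: False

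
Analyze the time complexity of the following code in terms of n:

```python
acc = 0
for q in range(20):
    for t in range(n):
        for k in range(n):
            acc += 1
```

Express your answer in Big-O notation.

Each loop level contributes: 1 × n × n. Multiplying the contributions gives O(n^2).

Answer: O(n^2)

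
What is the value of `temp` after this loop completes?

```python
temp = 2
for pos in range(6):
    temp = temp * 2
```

Multiply by 2, 6 times: 2 * 2^6 = 128
`temp` takes the values: 2 → 4 → 8 → 16 → 32 → 64 → 128

Answer: 128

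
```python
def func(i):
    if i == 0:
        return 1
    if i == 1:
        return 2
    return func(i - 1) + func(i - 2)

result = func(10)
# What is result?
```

Build up from base cases: func(0)=1, func(1)=2, func(2)=3, func(3)=5, func(4)=8, func(5)=13, func(6)=21, ..., func(10)=144

Answer: 144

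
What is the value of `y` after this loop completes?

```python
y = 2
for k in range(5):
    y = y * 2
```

Multiply by 2, 5 times: 2 * 2^5 = 64
`y` takes the values: 2 → 4 → 8 → 16 → 32 → 64

Answer: 64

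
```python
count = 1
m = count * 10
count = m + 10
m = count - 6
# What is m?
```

Trace:
`count = 1` → count = 1
`m = count * 10` → m = 10
`count = m + 10` → count = 20
`m = count - 6` → m = 14
So m = 14

Answer: 14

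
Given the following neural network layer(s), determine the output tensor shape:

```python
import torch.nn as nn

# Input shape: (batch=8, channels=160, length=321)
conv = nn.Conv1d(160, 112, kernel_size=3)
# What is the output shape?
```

Input: (8, 160, 321) -> Output: (8, 112, 319)

Answer: (8, 112, 319)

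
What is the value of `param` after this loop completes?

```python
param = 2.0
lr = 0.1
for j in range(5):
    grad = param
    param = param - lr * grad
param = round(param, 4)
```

Gradient descent: w = 2.0 * (1 - 0.1)^5
`param` takes the values: 2.0 → 1.8 → 1.62 → 1.458 → 1.3122 → 1.18098 → 1.181

Answer: 1.181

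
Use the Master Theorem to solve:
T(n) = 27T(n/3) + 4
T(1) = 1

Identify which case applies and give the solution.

a=27, b=3, f(n)=4. log_3(27) = 3. Since c=0 < 3, Case 1 applies: T(n) = Θ(n^log_b(a)) = O(n^3).

Answer: O(n^3) - Case 1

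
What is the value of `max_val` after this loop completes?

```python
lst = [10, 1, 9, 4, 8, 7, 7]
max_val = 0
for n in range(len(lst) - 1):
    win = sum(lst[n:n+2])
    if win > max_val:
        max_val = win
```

Max sum of 2-element window in [10, 1, 9, 4, 8, 7, 7]
`max_val` takes the values: 0 → 11 → 13 → 15

Answer: 15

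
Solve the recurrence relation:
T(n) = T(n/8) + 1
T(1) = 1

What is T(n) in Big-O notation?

Each step divides n by 8 and adds 1. After log_8(n) steps we reach T(1)=1. So T(n) = 1·log_8(n) + 1 = O(log n).

Answer: O(log n)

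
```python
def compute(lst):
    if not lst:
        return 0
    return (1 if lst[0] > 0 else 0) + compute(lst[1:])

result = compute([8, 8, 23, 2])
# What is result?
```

Count of positive elements in [8, 8, 23, 2] = 4

Answer: 4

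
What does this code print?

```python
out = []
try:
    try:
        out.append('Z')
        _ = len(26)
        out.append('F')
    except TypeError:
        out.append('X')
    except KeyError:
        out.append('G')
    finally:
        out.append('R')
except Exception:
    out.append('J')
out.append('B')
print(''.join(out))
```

Execution trace: 'Z' (inner try body) → 'X' (inner except TypeError) → 'R' (inner finally) → 'B' (after the try/except). Output: ZXRB

Answer: ZXRB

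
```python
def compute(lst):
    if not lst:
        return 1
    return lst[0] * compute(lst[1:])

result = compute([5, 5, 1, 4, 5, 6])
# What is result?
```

Product over [5, 5, 1, 4, 5, 6] = 5 * 5 * 1 * 4 * 5 * 6 = 3000

Answer: 3000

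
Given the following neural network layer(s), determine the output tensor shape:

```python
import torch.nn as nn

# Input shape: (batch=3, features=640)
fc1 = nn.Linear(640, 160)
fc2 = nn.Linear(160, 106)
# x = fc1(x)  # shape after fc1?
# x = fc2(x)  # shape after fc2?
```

Input: (3, 640) -> after fc1: (3, 160) -> Output: (3, 106)

Answer: (3, 106)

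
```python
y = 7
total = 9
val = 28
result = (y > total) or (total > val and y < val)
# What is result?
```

Trace:
`y = 7` → y = 7
`total = 9` → total = 9
`val = 28` → val = 28
`result = (y > total) or (total > val and y < val)` → result = False
So result = False

Answer: False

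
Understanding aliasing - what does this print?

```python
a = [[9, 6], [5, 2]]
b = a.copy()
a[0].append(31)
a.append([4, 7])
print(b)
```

Key concept: shallow copy with nested lists.
Step by step:
`a = [[9, 6], [5, 2]]` → a = [[9, 6], [5, 2]]
`b = a.copy()` → b = [[9, 6], [5, 2]]
`a[0].append(31)` → a = [[9, 6, 31], [5, 2]]; b = [[9, 6, 31], [5, 2]]
`a.append([4, 7])` → a = [[9, 6, 31], [5, 2], [4, 7]]
`print(b)` → prints [[9, 6, 31], [5, 2]]

Answer: [[9, 6, 31], [5, 2]]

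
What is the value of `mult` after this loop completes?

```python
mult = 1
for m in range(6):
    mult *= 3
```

3^6 = 729
`mult` takes the values: 1 → 3 → 9 → 27 → 81 → 243 → 729

Answer: 729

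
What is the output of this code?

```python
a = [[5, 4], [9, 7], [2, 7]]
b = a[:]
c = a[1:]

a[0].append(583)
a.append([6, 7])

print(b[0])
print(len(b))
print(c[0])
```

Key concept: slice with nested mutation.
Step by step:
`a = [[5, 4], [9, 7], [2, 7]]` → a = [[5, 4], [9, 7], [2, 7]]
`b = a[:]` → b = [[5, 4], [9, 7], [2, 7]]
`c = a[1:]` → c = [[9, 7], [2, 7]]
`a[0].append(583)` → a = [[5, 4, 583], [9, 7], [2, 7]]; b = [[5, 4, 583], [9, 7], [2, 7]]
`a.append([6, 7])` → a = [[5, 4, 583], [9, 7], [2, 7], [6, 7]]
`print(b[0])` → prints [5, 4, 583]
`print(len(b))` → prints 3
`print(c[0])` → prints [9, 7]

Answer:
[5, 4, 583]
3
[9, 7]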